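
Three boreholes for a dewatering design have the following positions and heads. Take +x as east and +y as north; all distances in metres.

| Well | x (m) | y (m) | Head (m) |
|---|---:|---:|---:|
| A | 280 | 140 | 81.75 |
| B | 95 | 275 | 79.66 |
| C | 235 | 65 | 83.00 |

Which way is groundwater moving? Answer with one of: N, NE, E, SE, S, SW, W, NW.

N

Differences from A: to B (Δx, Δy, Δh) = (-185, 135, -2.09); to C = (-45, -75, +1.25).
Determinant of the coordinate differences = (-185)·(-75) − (-45)·135 = 19950.
∂h/∂x = [(-2.09)·(-75) − (+1.25)·135] / 19950 = -0.0006015
∂h/∂y = [(-185)·(+1.25) − (-45)·(-2.09)] / 19950 = -0.01631
Flow = −∇h = (+0.0006015 east, +0.01631 north), which points north.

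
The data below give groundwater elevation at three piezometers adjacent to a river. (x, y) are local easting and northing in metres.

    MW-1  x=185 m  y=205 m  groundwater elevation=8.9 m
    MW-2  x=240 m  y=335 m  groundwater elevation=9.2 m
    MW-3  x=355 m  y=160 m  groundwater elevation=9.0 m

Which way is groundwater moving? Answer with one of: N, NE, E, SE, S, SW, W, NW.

Differences from MW-1: to MW-2 (Δx, Δy, Δh) = (55, 130, +0.3); to MW-3 = (170, -45, +0.1).
Solve a·Δx + b·Δy = Δh: det = 55·(-45) − 170·130 = -24575.
∂h/∂x = [(+0.3)·(-45) − (+0.1)·130] / -24575 = +0.001078
∂h/∂y = [55·(+0.1) − 170·(+0.3)] / -24575 = +0.001851
Flow = −∇h = (-0.001078 east, -0.001851 north), which points southwest.

SW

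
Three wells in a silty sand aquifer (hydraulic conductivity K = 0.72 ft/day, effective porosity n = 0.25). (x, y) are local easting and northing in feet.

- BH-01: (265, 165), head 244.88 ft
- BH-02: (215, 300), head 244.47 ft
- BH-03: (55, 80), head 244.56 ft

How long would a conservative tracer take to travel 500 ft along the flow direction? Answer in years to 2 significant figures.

With h = a·x + b·y + c and BH-01 as origin, the differences give:
  (-50)·a + 135·b = -0.41
  (-210)·a + (-85)·b = -0.32
Eliminate b (×(-85) and ×135, subtract): 32600·a = 78.050 → a = ∂h/∂x = +0.002394
Back-substitute: b = ∂h/∂y = -0.002150.
|∇h| = √(0.002394² + -0.002150²) = 0.003218
Seepage velocity v = K·i/n = 0.72 × 0.003218 / 0.25 = 0.009268 ft/day.
t = 500 / 0.009268 = 5.395e+04 days = 148 years.

150 years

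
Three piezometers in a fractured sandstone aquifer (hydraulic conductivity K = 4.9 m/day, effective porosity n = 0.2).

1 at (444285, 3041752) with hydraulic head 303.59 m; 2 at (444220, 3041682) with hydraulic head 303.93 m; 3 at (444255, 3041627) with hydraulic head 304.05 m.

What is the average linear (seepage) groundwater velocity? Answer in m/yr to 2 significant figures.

Three-point gradient (reference 1): Δ to 2 = (-65, -70, +0.34), Δ to 3 = (-30, -125, +0.46).
∂h/∂x = -0.001710, ∂h/∂y = -0.003270 (det = 6025).
|∇h| = √(-0.001710² + -0.003270²) = 0.00369
Seepage velocity v = K·i/n = 4.9 × 0.00369 / 0.2 = 0.09041 m/day = 33.02 m/yr.

33 m/yr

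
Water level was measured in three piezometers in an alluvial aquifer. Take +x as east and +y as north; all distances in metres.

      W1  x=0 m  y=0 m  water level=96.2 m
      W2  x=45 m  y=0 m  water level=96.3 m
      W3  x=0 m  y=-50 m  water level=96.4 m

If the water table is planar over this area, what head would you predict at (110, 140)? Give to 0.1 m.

95.9 m

∂h/∂x = (96.3 − 96.2) / (45 − 0) = +0.002222
∂h/∂y = (96.4 − 96.2) / (-50 − 0) = -0.004000
h(110, 140) = 96.2 + (+0.002222)·(110) + (-0.004000)·(140) = 96.2 +0.244 -0.560 = 95.884 m.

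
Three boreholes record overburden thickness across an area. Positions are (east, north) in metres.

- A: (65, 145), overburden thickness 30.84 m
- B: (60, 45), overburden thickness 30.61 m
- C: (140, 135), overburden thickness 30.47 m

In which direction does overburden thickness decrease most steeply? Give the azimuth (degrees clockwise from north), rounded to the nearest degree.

119°

Differences from A: to B (Δx, Δy, Δh) = (-5, -100, -0.23); to C = (75, -10, -0.37).
Solve a·Δx + b·Δy = Δd: det = (-5)·(-10) − 75·(-100) = 7550.
∂d/∂x = [(-0.23)·(-10) − (-0.37)·(-100)] / 7550 = -0.004596
∂d/∂y = [(-5)·(-0.37) − 75·(-0.23)] / 7550 = +0.002530
Steepest decrease is along −∇f: components (+0.004596 E, -0.002530 N).
Azimuth = atan2(+0.004596, -0.002530) = 118.8° ≈ 119°.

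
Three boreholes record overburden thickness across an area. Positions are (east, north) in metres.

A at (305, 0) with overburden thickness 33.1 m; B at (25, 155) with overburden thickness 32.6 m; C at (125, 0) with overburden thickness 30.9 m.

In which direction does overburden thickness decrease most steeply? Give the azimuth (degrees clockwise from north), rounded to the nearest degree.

213°

With d = a·x + b·y + c and A as origin, the differences give:
  (-280)·a + 155·b = -0.5
  (-180)·a + 0·b = -2.2
Eliminate b (×0 and ×155, subtract): 27900·a = 341.00 → a = ∂d/∂x = +0.01222
Back-substitute: b = ∂d/∂y = +0.01885.
Steepest decrease is along −∇f: components (-0.01222 E, -0.01885 N).
Azimuth = atan2(-0.01222, -0.01885) = 213.0° ≈ 213°.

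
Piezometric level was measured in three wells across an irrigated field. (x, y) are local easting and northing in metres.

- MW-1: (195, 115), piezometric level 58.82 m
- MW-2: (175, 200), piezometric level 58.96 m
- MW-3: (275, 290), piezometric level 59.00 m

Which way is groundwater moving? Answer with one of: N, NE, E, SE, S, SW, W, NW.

SE

Differences from MW-1: to MW-2 (Δx, Δy, Δh) = (-20, 85, +0.14); to MW-3 = (80, 175, +0.18).
Solve a·Δx + b·Δy = Δh: det = (-20)·175 − 80·85 = -10300.
∂h/∂x = [(+0.14)·175 − (+0.18)·85] / -10300 = -0.0008932
∂h/∂y = [(-20)·(+0.18) − 80·(+0.14)] / -10300 = +0.001437
Flow = −∇h = (+0.0008932 east, -0.001437 north), which points southeast.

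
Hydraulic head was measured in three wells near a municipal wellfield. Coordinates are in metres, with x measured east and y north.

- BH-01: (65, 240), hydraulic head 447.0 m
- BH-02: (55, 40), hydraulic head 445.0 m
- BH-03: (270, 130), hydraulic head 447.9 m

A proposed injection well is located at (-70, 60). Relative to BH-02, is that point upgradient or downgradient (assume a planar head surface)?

With h = a·x + b·y + c and BH-01 as origin, the differences give:
  (-10)·a + (-200)·b = -2.0
  205·a + (-110)·b = +0.9
Eliminate b (×(-110) and ×(-200), subtract): 42100·a = 400.00 → a = ∂h/∂x = +0.009501
Back-substitute: b = ∂h/∂y = +0.009525.
Head at (-70, 60) = 447.0 + (+0.009501)·(-135) + (+0.009525)·(-180) = 444.00 m.
That is lower than the 445.0 m at BH-02, so the point is downgradient.

downgradient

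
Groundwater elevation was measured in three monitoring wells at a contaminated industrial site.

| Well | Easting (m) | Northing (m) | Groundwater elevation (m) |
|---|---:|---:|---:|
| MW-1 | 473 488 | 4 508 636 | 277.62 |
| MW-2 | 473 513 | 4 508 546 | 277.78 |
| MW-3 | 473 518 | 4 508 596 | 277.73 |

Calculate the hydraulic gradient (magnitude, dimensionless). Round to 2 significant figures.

Taking MW-1 as reference: MW-2−MW-1 = (25, -90, +0.16); MW-3−MW-1 = (30, -40, +0.11).
Solve a·Δx + b·Δy = Δh: det = 25·(-40) − 30·(-90) = 1700.
∂h/∂x = [(+0.16)·(-40) − (+0.11)·(-90)] / 1700 = +0.002059
∂h/∂y = [25·(+0.11) − 30·(+0.16)] / 1700 = -0.001206
|∇h| = √(0.002059² + -0.001206²) = 0.002386

0.0024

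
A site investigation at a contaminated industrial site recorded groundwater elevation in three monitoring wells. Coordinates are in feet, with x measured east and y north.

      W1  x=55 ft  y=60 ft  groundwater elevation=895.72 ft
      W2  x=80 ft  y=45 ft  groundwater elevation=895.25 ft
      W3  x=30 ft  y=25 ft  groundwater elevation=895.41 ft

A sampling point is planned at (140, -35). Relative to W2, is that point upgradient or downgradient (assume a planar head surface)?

Three-point gradient (reference W1): Δ to W2 = (25, -15, -0.47), Δ to W3 = (-25, -35, -0.31).
∂h/∂x = -0.009440, ∂h/∂y = +0.01560 (det = -1250).
Head at (140, -35) = 895.72 + (-0.009440)·(85) + (+0.01560)·(-95) = 893.44 ft.
That is lower than the 895.25 ft at W2, so the point is downgradient.

downgradient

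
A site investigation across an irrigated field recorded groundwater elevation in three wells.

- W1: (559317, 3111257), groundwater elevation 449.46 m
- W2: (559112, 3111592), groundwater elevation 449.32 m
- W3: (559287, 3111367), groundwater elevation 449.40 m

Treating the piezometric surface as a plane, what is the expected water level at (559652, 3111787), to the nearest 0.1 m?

Three-point gradient (reference W1): Δ to W2 = (-205, 335, -0.14), Δ to W3 = (-30, 110, -0.06).
∂h/∂x = -0.0003760, ∂h/∂y = -0.0006480 (det = -12500).
h(559652, 3111787) = 449.46 + (-0.0003760)·(335) + (-0.0006480)·(530) = 449.46 -0.126 -0.343 = 448.991 m.

449.0 m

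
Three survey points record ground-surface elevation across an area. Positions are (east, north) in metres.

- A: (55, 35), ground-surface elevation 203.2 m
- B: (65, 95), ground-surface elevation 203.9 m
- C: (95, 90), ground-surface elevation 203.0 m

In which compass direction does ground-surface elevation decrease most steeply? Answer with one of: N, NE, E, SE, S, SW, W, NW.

With z = a·x + b·y + c and A as origin, the differences give:
  10·a + 60·b = +0.7
  40·a + 55·b = -0.2
Eliminate b (×55 and ×60, subtract): -1850·a = 50.50 → a = ∂z/∂x = -0.02730
Back-substitute: b = ∂z/∂y = +0.01622.
Steepest decrease is along −∇f = (+0.02730 E, -0.01622 N) → southeast.

SE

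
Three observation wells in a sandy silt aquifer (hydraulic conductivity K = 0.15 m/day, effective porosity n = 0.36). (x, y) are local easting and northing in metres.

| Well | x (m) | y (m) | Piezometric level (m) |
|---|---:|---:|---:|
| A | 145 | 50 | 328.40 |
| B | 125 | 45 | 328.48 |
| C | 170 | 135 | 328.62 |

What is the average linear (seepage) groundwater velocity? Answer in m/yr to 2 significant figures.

Differences from A: to B (Δx, Δy, Δh) = (-20, -5, +0.08); to C = (25, 85, +0.22).
Determinant of the coordinate differences = (-20)·85 − 25·(-5) = -1575.
∂h/∂x = [(+0.08)·85 − (+0.22)·(-5)] / -1575 = -0.005016
∂h/∂y = [(-20)·(+0.22) − 25·(+0.08)] / -1575 = +0.004063
|∇h| = √(-0.005016² + 0.004063²) = 0.006455
Seepage velocity v = K·i/n = 0.15 × 0.006455 / 0.36 = 0.00269 m/day = 0.9825 m/yr.

0.98 m/yr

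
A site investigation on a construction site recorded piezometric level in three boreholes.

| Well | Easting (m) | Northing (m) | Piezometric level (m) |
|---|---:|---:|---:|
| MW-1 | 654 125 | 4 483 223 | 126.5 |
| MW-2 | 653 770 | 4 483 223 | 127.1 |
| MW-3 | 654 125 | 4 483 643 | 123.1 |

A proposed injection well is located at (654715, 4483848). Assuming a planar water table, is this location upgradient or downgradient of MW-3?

∂h/∂x = (127.1 − 126.5) / (653770 − 654125) = -0.001690
∂h/∂y = (123.1 − 126.5) / (4483643 − 4483223) = -0.008095
Head at (654715, 4483848) = 126.5 + (-0.001690)·(590) + (-0.008095)·(625) = 120.44 m.
That is lower than the 123.1 m at MW-3, so the point is downgradient.

downgradient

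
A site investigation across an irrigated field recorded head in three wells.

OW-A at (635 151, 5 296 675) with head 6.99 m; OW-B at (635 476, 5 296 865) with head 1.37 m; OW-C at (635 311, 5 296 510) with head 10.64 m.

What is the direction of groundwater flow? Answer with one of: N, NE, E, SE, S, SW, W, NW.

N

With h = a·x + b·y + c and OW-A as origin, the differences give:
  325·a + 190·b = -5.62
  160·a + (-165)·b = +3.65
Eliminate b (×(-165) and ×190, subtract): -84025·a = 233.800 → a = ∂h/∂x = -0.002783
Back-substitute: b = ∂h/∂y = -0.02482.
Flow = −∇h = (+0.002783 east, +0.02482 north), which points north.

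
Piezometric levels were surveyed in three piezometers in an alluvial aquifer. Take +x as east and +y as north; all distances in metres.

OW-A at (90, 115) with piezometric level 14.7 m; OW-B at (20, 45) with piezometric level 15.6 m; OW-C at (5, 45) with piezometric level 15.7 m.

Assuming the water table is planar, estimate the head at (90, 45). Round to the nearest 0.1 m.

15.1 m

Differences from OW-A: to OW-B (Δx, Δy, Δh) = (-70, -70, +0.9); to OW-C = (-85, -70, +1.0).
Solve a·Δx + b·Δy = Δh: det = (-70)·(-70) − (-85)·(-70) = -1050.
∂h/∂x = [(+0.9)·(-70) − (+1.0)·(-70)] / -1050 = -0.006667
∂h/∂y = [(-70)·(+1.0) − (-85)·(+0.9)] / -1050 = -0.006190
h(90, 45) = 14.7 + (-0.006667)·(0) + (-0.006190)·(-70) = 14.7 -0.000 +0.433 = 15.133 m.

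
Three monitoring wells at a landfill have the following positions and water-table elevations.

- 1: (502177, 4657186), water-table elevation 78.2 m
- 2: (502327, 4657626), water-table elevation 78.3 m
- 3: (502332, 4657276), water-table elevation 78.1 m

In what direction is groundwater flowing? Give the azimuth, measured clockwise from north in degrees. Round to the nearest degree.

Three-point gradient (reference 1): Δ to 2 = (150, 440, +0.1), Δ to 3 = (155, 90, -0.1).
∂h/∂x = -0.0009689, ∂h/∂y = +0.0005576 (det = -54700).
Flow direction (−∇h) has components (+0.0009689 E, -0.0005576 N).
Azimuth = atan2(E, N) = atan2(+0.0009689, -0.0005576) = 119.9° ≈ 120°.

120°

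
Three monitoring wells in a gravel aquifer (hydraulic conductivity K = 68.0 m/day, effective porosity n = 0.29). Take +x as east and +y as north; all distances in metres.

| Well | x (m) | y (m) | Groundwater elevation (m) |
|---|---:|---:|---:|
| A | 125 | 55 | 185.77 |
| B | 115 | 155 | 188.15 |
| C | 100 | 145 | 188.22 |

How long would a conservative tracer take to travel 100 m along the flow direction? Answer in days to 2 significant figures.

15 days

With h = a·x + b·y + c and A as origin, the differences give:
  (-10)·a + 100·b = +2.38
  (-25)·a + 90·b = +2.45
Eliminate b (×90 and ×100, subtract): 1600·a = -30.800 → a = ∂h/∂x = -0.01925
Back-substitute: b = ∂h/∂y = +0.02187.
|∇h| = √(-0.01925² + 0.02187²) = 0.02914
Seepage velocity v = K·i/n = 68.0 × 0.02914 / 0.29 = 6.833 m/day.
t = 100 / 6.833 = 14.63 days.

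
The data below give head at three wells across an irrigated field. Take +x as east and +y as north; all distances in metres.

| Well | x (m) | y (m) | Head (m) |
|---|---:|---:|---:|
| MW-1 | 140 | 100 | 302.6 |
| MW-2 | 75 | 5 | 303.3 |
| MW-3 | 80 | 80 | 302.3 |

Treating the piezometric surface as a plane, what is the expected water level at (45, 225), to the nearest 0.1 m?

299.9 m

Three-point gradient (reference MW-1): Δ to MW-2 = (-65, -95, +0.7), Δ to MW-3 = (-60, -20, -0.3).
∂h/∂x = +0.009659, ∂h/∂y = -0.01398 (det = -4400).
h(45, 225) = 302.6 + (+0.009659)·(-95) + (-0.01398)·(125) = 302.6 -0.918 -1.747 = 299.935 m.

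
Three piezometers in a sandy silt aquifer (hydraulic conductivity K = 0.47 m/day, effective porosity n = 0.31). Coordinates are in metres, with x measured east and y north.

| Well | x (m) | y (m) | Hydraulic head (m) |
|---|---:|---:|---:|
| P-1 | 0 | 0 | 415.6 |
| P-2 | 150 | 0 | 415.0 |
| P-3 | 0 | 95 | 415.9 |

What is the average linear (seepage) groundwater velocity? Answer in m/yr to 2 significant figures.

2.8 m/yr

∂h/∂x = (415.0 − 415.6) / (150 − 0) = -0.004000
∂h/∂y = (415.9 − 415.6) / (95 − 0) = +0.003158
|∇h| = √(-0.004000² + 0.003158²) = 0.005096
Seepage velocity v = K·i/n = 0.47 × 0.005096 / 0.31 = 0.007726 m/day = 2.822 m/yr.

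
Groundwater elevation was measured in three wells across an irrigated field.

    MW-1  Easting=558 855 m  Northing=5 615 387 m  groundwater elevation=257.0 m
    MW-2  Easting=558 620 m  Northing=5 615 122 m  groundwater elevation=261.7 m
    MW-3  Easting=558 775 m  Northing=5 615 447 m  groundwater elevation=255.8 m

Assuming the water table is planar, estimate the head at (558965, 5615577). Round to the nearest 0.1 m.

253.6 m

With h = a·x + b·y + c and MW-1 as origin, the differences give:
  (-235)·a + (-265)·b = +4.7
  (-80)·a + 60·b = -1.2
Eliminate b (×60 and ×(-265), subtract): -35300·a = -36.00 → a = ∂h/∂x = +0.001020
Back-substitute: b = ∂h/∂y = -0.01864.
h(558965, 5615577) = 257.0 + (+0.001020)·(110) + (-0.01864)·(190) = 257.0 +0.112 -3.542 = 253.571 m.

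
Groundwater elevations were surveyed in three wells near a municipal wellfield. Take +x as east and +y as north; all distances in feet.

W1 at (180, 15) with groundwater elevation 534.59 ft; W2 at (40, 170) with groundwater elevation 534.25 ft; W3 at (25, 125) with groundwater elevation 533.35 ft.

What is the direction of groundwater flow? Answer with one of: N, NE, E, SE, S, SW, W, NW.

Three-point gradient (reference W1): Δ to W2 = (-140, 155, -0.34), Δ to W3 = (-155, 110, -1.24).
∂h/∂x = +0.01795, ∂h/∂y = +0.01402 (det = 8625).
Flow = −∇h = (-0.01795 east, -0.01402 north), which points southwest.

SW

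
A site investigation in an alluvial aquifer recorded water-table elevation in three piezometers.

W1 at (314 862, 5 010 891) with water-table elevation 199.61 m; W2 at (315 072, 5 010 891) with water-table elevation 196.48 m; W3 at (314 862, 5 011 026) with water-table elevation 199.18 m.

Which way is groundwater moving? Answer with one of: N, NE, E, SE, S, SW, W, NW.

E

∂h/∂x = (196.48 − 199.61) / (315072 − 314862) = -0.01490
∂h/∂y = (199.18 − 199.61) / (5011026 − 5010891) = -0.003185
Flow = −∇h = (+0.01490 east, +0.003185 north), which points east.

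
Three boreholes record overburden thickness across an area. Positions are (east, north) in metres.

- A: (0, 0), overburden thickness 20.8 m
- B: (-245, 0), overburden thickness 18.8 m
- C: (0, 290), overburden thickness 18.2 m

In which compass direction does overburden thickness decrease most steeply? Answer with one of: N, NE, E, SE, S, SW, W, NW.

∂d/∂x = (18.8 − 20.8) / (-245 − 0) = +0.008163
∂d/∂y = (18.2 − 20.8) / (290 − 0) = -0.008966
Steepest decrease is along −∇f = (-0.008163 E, +0.008966 N) → northwest.

NW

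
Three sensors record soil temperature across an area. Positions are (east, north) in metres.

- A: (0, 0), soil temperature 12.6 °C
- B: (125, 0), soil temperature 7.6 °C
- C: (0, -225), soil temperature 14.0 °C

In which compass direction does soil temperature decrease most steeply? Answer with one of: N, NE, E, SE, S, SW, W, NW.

E

∂T/∂x = (7.6 − 12.6) / (125 − 0) = -0.04000
∂T/∂y = (14.0 − 12.6) / (-225 − 0) = -0.006222
Steepest decrease is along −∇f = (+0.04000 E, +0.006222 N) → east.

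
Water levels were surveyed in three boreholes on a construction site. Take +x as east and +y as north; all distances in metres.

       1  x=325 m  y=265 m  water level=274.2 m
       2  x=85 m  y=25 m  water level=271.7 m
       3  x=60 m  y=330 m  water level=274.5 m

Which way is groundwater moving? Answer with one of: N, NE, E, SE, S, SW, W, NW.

S

Differences from 1: to 2 (Δx, Δy, Δh) = (-240, -240, -2.5); to 3 = (-265, 65, +0.3).
Solve a·Δx + b·Δy = Δh: det = (-240)·65 − (-265)·(-240) = -79200.
∂h/∂x = [(-2.5)·65 − (+0.3)·(-240)] / -79200 = +0.001143
∂h/∂y = [(-240)·(+0.3) − (-265)·(-2.5)] / -79200 = +0.009274
Flow = −∇h = (-0.001143 east, -0.009274 north), which points south.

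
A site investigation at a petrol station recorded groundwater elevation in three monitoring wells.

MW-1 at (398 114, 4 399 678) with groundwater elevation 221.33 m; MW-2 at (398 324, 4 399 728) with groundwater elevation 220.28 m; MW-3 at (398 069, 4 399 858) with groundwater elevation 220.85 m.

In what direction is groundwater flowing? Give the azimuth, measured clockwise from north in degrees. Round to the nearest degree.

048°

Three-point gradient (reference MW-1): Δ to MW-2 = (210, 50, -1.05), Δ to MW-3 = (-45, 180, -0.48).
∂h/∂x = -0.004120, ∂h/∂y = -0.003697 (det = 40050).
Flow direction (−∇h) has components (+0.004120 E, +0.003697 N).
Azimuth = atan2(E, N) = atan2(+0.004120, +0.003697) = 48.1° ≈ 048°.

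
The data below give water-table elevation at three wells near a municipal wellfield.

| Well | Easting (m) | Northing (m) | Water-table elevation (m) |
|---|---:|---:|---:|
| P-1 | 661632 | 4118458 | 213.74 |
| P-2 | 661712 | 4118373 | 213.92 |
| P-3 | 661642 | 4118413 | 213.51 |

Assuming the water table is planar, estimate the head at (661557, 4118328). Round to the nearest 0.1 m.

With h = a·x + b·y + c and P-1 as origin, the differences give:
  80·a + (-85)·b = +0.18
  10·a + (-45)·b = -0.23
Eliminate b (×(-45) and ×(-85), subtract): -2750·a = -27.650 → a = ∂h/∂x = +0.01005
Back-substitute: b = ∂h/∂y = +0.007345.
h(661557, 4118328) = 213.74 + (+0.01005)·(-75) + (+0.007345)·(-130) = 213.74 -0.754 -0.955 = 212.031 m.

212.0 m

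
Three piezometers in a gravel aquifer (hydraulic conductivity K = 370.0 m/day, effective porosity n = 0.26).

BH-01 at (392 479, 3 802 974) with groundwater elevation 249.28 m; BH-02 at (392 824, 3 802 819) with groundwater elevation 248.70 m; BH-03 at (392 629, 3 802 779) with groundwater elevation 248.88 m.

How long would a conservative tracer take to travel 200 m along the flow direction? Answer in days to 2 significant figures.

86 days

With h = a·x + b·y + c and BH-01 as origin, the differences give:
  345·a + (-155)·b = -0.58
  150·a + (-195)·b = -0.40
Eliminate b (×(-195) and ×(-155), subtract): -44025·a = 51.100 → a = ∂h/∂x = -0.001161
Back-substitute: b = ∂h/∂y = +0.001158.
|∇h| = √(-0.001161² + 0.001158²) = 0.00164
Seepage velocity v = K·i/n = 370.0 × 0.00164 / 0.26 = 2.334 m/day.
t = 200 / 2.334 = 85.69 days.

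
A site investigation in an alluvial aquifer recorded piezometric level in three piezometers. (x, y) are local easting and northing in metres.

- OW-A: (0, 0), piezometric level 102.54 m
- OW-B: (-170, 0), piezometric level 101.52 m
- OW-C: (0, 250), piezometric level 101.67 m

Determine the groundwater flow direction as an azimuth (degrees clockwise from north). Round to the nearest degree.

∂h/∂x = (101.52 − 102.54) / (-170 − 0) = +0.006000
∂h/∂y = (101.67 − 102.54) / (250 − 0) = -0.003480
Flow direction (−∇h) has components (-0.006000 E, +0.003480 N).
Azimuth = atan2(E, N) = atan2(-0.006000, +0.003480) = 300.1° ≈ 300°.

300°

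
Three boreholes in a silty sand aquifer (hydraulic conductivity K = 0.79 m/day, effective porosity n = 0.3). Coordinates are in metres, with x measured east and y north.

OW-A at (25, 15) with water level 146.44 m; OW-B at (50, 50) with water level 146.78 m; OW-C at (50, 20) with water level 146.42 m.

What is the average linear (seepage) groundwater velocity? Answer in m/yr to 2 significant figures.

Taking OW-A as reference: OW-B−OW-A = (25, 35, +0.34); OW-C−OW-A = (25, 5, -0.02).
Solve a·Δx + b·Δy = Δh: det = 25·5 − 25·35 = -750.
∂h/∂x = [(+0.34)·5 − (-0.02)·35] / -750 = -0.003200
∂h/∂y = [25·(-0.02) − 25·(+0.34)] / -750 = +0.01200
|∇h| = √(-0.003200² + 0.01200²) = 0.01242
Seepage velocity v = K·i/n = 0.79 × 0.01242 / 0.3 = 0.03271 m/day = 11.95 m/yr.

12 m/yr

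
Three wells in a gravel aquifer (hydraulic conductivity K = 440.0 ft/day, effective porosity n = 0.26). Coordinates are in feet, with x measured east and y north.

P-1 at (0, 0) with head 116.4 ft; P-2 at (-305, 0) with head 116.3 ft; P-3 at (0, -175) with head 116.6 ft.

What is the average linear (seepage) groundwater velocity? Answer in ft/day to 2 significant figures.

2.0 ft/day

∂h/∂x = (116.3 − 116.4) / (-305 − 0) = +0.0003279
∂h/∂y = (116.6 − 116.4) / (-175 − 0) = -0.001143
|∇h| = √(0.0003279² + -0.001143²) = 0.001189
Seepage velocity v = K·i/n = 440.0 × 0.001189 / 0.26 = 2.012 ft/day.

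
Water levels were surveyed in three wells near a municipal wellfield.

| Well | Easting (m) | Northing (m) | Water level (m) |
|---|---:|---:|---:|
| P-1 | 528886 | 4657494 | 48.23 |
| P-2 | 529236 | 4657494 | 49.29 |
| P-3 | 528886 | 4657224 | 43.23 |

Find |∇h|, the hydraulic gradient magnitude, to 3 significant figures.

0.0188

∂h/∂x = (49.29 − 48.23) / (529236 − 528886) = +0.003029
∂h/∂y = (43.23 − 48.23) / (4657224 − 4657494) = +0.01852
|∇h| = √(0.003029² + 0.01852²) = 0.01877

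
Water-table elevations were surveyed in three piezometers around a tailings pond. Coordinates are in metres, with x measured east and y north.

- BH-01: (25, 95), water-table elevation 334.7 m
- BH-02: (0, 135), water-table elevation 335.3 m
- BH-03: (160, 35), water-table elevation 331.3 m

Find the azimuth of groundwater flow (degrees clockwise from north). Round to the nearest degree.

Differences from BH-01: to BH-02 (Δx, Δy, Δh) = (-25, 40, +0.6); to BH-03 = (135, -60, -3.4).
Solve a·Δx + b·Δy = Δh: det = (-25)·(-60) − 135·40 = -3900.
∂h/∂x = [(+0.6)·(-60) − (-3.4)·40] / -3900 = -0.02564
∂h/∂y = [(-25)·(-3.4) − 135·(+0.6)] / -3900 = -0.001026
Flow direction (−∇h) has components (+0.02564 E, +0.001026 N).
Azimuth = atan2(E, N) = atan2(+0.02564, +0.001026) = 87.7° ≈ 088°.

088°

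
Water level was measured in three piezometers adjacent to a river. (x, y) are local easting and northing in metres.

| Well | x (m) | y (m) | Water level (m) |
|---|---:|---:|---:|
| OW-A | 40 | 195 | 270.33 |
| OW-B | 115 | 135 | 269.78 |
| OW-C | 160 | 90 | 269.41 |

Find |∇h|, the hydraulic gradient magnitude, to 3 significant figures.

0.00583

Taking OW-A as reference: OW-B−OW-A = (75, -60, -0.55); OW-C−OW-A = (120, -105, -0.92).
Solve a·Δx + b·Δy = Δh: det = 75·(-105) − 120·(-60) = -675.
∂h/∂x = [(-0.55)·(-105) − (-0.92)·(-60)] / -675 = -0.003778
∂h/∂y = [75·(-0.92) − 120·(-0.55)] / -675 = +0.004444
|∇h| = √(-0.003778² + 0.004444²) = 0.005833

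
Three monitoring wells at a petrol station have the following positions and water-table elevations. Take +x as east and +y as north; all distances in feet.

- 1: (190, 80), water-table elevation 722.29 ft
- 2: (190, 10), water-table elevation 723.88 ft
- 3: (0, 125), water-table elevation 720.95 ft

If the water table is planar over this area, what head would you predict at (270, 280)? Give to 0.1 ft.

717.9 ft

With h = a·x + b·y + c and 1 as origin, the differences give:
  0·a + (-70)·b = +1.59
  (-190)·a + 45·b = -1.34
Eliminate b (×45 and ×(-70), subtract): -13300·a = -22.250 → a = ∂h/∂x = +0.001673
Back-substitute: b = ∂h/∂y = -0.02271.
h(270, 280) = 722.29 + (+0.001673)·(80) + (-0.02271)·(200) = 722.29 +0.134 -4.543 = 717.881 ft.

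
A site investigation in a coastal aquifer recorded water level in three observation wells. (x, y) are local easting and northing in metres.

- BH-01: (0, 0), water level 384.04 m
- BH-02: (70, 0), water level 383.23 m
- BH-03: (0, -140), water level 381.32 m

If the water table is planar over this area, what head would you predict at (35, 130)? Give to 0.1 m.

∂h/∂x = (383.23 − 384.04) / (70 − 0) = -0.01157
∂h/∂y = (381.32 − 384.04) / (-140 − 0) = +0.01943
h(35, 130) = 384.04 + (-0.01157)·(35) + (+0.01943)·(130) = 384.04 -0.405 +2.526 = 386.161 m.

386.2 m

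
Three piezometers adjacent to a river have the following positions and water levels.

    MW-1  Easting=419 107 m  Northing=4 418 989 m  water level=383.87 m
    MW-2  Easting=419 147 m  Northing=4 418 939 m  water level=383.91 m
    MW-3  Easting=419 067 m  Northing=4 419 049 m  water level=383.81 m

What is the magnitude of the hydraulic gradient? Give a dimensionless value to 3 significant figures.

With h = a·x + b·y + c and MW-1 as origin, the differences give:
  40·a + (-50)·b = +0.04
  (-40)·a + 60·b = -0.06
Eliminate b (×60 and ×(-50), subtract): 400·a = -0.600 → a = ∂h/∂x = -0.001500
Back-substitute: b = ∂h/∂y = -0.002000.
|∇h| = √(-0.001500² + -0.002000²) = 0.0025

0.00250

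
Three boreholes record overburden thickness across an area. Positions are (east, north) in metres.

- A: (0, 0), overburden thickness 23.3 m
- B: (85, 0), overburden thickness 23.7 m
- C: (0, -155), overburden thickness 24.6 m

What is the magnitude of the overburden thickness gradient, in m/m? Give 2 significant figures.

0.0096 m/m

∂d/∂x = (23.7 − 23.3) / (85 − 0) = +0.004706
∂d/∂y = (24.6 − 23.3) / (-155 − 0) = -0.008387
|∇f| = √(0.004706² + -0.008387²) = 0.009617 m/m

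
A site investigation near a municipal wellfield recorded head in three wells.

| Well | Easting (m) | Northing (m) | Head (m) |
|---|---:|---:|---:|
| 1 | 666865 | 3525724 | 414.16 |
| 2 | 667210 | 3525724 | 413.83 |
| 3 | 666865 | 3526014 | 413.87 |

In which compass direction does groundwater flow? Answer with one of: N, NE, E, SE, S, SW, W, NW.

∂h/∂x = (413.83 − 414.16) / (667210 − 666865) = -0.0009565
∂h/∂y = (413.87 − 414.16) / (3526014 − 3525724) = -0.001000
Flow = −∇h = (+0.0009565 east, +0.001000 north), which points northeast.

NE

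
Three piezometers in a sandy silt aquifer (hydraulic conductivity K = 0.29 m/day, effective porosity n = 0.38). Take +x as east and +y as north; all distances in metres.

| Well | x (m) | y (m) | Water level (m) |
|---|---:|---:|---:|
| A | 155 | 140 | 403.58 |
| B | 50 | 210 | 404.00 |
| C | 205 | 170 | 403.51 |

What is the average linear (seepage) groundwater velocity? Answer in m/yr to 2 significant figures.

Taking A as reference: B−A = (-105, 70, +0.42); C−A = (50, 30, -0.07).
Determinant of the coordinate differences = (-105)·30 − 50·70 = -6650.
∂h/∂x = [(+0.42)·30 − (-0.07)·70] / -6650 = -0.002632
∂h/∂y = [(-105)·(-0.07) − 50·(+0.42)] / -6650 = +0.002053
|∇h| = √(-0.002632² + 0.002053²) = 0.003338
Seepage velocity v = K·i/n = 0.29 × 0.003338 / 0.38 = 0.002547 m/day = 0.9303 m/yr.

0.93 m/yr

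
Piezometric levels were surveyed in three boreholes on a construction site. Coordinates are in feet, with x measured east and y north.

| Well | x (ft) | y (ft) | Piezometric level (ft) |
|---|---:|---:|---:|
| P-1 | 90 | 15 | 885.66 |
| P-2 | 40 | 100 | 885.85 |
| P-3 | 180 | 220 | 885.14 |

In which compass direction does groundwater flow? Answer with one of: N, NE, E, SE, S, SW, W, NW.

E

With h = a·x + b·y + c and P-1 as origin, the differences give:
  (-50)·a + 85·b = +0.19
  90·a + 205·b = -0.52
Eliminate b (×205 and ×85, subtract): -17900·a = 83.150 → a = ∂h/∂x = -0.004645
Back-substitute: b = ∂h/∂y = -0.0004972.
Flow = −∇h = (+0.004645 east, +0.0004972 north), which points east.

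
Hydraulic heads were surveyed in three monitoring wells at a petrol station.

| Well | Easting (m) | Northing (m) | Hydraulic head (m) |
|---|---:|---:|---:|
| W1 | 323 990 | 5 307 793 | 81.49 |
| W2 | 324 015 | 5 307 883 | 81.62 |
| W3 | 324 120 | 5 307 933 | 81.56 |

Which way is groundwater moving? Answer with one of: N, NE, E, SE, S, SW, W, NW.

With h = a·x + b·y + c and W1 as origin, the differences give:
  25·a + 90·b = +0.13
  130·a + 140·b = +0.07
Eliminate b (×140 and ×90, subtract): -8200·a = 11.900 → a = ∂h/∂x = -0.001451
Back-substitute: b = ∂h/∂y = +0.001848.
Flow = −∇h = (+0.001451 east, -0.001848 north), which points southeast.

SE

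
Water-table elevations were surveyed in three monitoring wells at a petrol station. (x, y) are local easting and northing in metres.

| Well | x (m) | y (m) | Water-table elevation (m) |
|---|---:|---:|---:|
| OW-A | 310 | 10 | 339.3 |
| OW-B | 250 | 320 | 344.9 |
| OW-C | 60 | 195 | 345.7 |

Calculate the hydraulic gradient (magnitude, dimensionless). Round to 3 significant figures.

0.0209

Taking OW-A as reference: OW-B−OW-A = (-60, 310, +5.6); OW-C−OW-A = (-250, 185, +6.4).
Solve a·Δx + b·Δy = Δh: det = (-60)·185 − (-250)·310 = 66400.
∂h/∂x = [(+5.6)·185 − (+6.4)·310] / 66400 = -0.01428
∂h/∂y = [(-60)·(+6.4) − (-250)·(+5.6)] / 66400 = +0.01530
|∇h| = √(-0.01428² + 0.01530²) = 0.02093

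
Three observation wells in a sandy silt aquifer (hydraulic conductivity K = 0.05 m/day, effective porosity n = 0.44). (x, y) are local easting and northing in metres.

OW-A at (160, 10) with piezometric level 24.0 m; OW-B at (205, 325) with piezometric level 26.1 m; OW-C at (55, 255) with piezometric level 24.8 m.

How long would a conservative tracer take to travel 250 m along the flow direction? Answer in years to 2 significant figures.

Taking OW-A as reference: OW-B−OW-A = (45, 315, +2.1); OW-C−OW-A = (-105, 245, +0.8).
Determinant of the coordinate differences = 45·245 − (-105)·315 = 44100.
∂h/∂x = [(+2.1)·245 − (+0.8)·315] / 44100 = +0.005952
∂h/∂y = [45·(+0.8) − (-105)·(+2.1)] / 44100 = +0.005816
|∇h| = √(0.005952² + 0.005816²) = 0.008322
Seepage velocity v = K·i/n = 0.05 × 0.008322 / 0.44 = 0.0009457 m/day.
t = 250 / 0.0009457 = 2.644e+05 days = 724 years.

720 years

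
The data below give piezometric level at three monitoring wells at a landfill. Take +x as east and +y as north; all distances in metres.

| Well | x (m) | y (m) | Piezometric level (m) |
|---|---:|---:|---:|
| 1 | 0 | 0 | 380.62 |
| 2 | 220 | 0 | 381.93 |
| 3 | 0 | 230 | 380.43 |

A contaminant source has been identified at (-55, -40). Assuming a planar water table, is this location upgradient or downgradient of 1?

downgradient

∂h/∂x = (381.93 − 380.62) / (220 − 0) = +0.005955
∂h/∂y = (380.43 − 380.62) / (230 − 0) = -0.0008261
Head at (-55, -40) = 380.62 + (+0.005955)·(-55) + (-0.0008261)·(-40) = 380.33 m.
That is lower than the 380.62 m at 1, so the point is downgradient.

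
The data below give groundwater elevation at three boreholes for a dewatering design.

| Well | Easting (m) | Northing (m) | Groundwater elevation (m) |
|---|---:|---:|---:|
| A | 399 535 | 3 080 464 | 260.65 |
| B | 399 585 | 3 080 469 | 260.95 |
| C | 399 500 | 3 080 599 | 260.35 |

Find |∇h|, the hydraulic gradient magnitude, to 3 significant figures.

Taking A as reference: B−A = (50, 5, +0.30); C−A = (-35, 135, -0.30).
Determinant of the coordinate differences = 50·135 − (-35)·5 = 6925.
∂h/∂x = [(+0.30)·135 − (-0.30)·5] / 6925 = +0.006065
∂h/∂y = [50·(-0.30) − (-35)·(+0.30)] / 6925 = -0.0006498
|∇h| = √(0.006065² + -0.0006498²) = 0.0061

0.00610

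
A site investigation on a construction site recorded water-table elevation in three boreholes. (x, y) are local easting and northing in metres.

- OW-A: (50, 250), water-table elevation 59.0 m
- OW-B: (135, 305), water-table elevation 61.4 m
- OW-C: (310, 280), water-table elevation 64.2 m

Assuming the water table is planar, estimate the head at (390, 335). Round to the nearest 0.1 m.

66.5 m

Taking OW-A as reference: OW-B−OW-A = (85, 55, +2.4); OW-C−OW-A = (260, 30, +5.2).
Determinant of the coordinate differences = 85·30 − 260·55 = -11750.
∂h/∂x = [(+2.4)·30 − (+5.2)·55] / -11750 = +0.01821
∂h/∂y = [85·(+5.2) − 260·(+2.4)] / -11750 = +0.01549
h(390, 335) = 59.0 + (+0.01821)·(340) + (+0.01549)·(85) = 59.0 +6.192 +1.317 = 66.509 m.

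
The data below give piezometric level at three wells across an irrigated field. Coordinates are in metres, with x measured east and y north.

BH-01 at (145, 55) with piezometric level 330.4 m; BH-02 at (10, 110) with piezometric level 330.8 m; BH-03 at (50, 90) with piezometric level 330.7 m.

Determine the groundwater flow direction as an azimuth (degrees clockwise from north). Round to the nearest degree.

Three-point gradient (reference BH-01): Δ to BH-02 = (-135, 55, +0.4), Δ to BH-03 = (-95, 35, +0.3).
∂h/∂x = -0.005000, ∂h/∂y = -0.005000 (det = 500).
Flow direction (−∇h) has components (+0.005000 E, +0.005000 N).
Azimuth = atan2(E, N) = atan2(+0.005000, +0.005000) = 45.0° ≈ 045°.

045°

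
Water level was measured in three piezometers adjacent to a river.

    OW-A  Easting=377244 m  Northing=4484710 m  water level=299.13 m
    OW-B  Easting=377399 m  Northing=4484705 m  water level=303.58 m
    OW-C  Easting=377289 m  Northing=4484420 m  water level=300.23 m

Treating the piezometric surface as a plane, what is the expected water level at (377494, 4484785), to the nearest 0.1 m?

306.4 m

Taking OW-A as reference: OW-B−OW-A = (155, -5, +4.45); OW-C−OW-A = (45, -290, +1.10).
Determinant of the coordinate differences = 155·(-290) − 45·(-5) = -44725.
∂h/∂x = [(+4.45)·(-290) − (+1.10)·(-5)] / -44725 = +0.02873
∂h/∂y = [155·(+1.10) − 45·(+4.45)] / -44725 = +0.0006652
h(377494, 4484785) = 299.13 + (+0.02873)·(250) + (+0.0006652)·(75) = 299.13 +7.183 +0.050 = 306.363 m.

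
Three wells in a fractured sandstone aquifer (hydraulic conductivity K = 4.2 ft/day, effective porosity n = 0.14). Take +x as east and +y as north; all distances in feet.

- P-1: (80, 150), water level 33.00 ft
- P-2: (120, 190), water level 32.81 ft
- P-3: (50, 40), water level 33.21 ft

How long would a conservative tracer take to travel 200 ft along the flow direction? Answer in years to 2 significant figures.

Taking P-1 as reference: P-2−P-1 = (40, 40, -0.19); P-3−P-1 = (-30, -110, +0.21).
Solve a·Δx + b·Δy = Δh: det = 40·(-110) − (-30)·40 = -3200.
∂h/∂x = [(-0.19)·(-110) − (+0.21)·40] / -3200 = -0.003906
∂h/∂y = [40·(+0.21) − (-30)·(-0.19)] / -3200 = -0.0008438
|∇h| = √(-0.003906² + -0.0008438²) = 0.003996
Seepage velocity v = K·i/n = 4.2 × 0.003996 / 0.14 = 0.1199 ft/day.
t = 200 / 0.1199 = 1668 days = 4.57 years.

4.6 years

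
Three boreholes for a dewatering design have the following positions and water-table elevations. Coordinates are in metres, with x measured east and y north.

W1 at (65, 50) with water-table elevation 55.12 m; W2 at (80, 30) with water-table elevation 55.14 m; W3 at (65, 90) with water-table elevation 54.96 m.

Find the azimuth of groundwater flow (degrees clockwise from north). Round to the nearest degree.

045°

With h = a·x + b·y + c and W1 as origin, the differences give:
  15·a + (-20)·b = +0.02
  0·a + 40·b = -0.16
Eliminate b (×40 and ×(-20), subtract): 600·a = -2.400 → a = ∂h/∂x = -0.004000
Back-substitute: b = ∂h/∂y = -0.004000.
Flow direction (−∇h) has components (+0.004000 E, +0.004000 N).
Azimuth = atan2(E, N) = atan2(+0.004000, +0.004000) = 45.0° ≈ 045°.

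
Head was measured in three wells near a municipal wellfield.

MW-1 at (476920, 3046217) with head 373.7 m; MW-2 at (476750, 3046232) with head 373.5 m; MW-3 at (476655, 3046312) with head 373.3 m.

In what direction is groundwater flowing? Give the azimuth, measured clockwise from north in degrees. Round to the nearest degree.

Three-point gradient (reference MW-1): Δ to MW-2 = (-170, 15, -0.2), Δ to MW-3 = (-265, 95, -0.4).
∂h/∂x = +0.001068, ∂h/∂y = -0.001232 (det = -12175).
Flow direction (−∇h) has components (-0.001068 E, +0.001232 N).
Azimuth = atan2(E, N) = atan2(-0.001068, +0.001232) = 319.1° ≈ 319°.

319°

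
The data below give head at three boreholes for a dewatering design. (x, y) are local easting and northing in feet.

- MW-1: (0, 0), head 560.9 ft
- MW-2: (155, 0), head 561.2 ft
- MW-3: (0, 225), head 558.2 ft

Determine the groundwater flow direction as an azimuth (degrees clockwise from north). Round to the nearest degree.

351°

∂h/∂x = (561.2 − 560.9) / (155 − 0) = +0.001935
∂h/∂y = (558.2 − 560.9) / (225 − 0) = -0.01200
Flow direction (−∇h) has components (-0.001935 E, +0.01200 N).
Azimuth = atan2(E, N) = atan2(-0.001935, +0.01200) = 350.8° ≈ 351°.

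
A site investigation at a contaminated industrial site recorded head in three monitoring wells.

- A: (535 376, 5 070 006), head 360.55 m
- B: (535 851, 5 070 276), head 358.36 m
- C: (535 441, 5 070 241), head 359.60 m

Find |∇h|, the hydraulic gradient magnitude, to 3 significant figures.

0.00428

Taking A as reference: B−A = (475, 270, -2.19); C−A = (65, 235, -0.95).
Determinant of the coordinate differences = 475·235 − 65·270 = 94075.
∂h/∂x = [(-2.19)·235 − (-0.95)·270] / 94075 = -0.002744
∂h/∂y = [475·(-0.95) − 65·(-2.19)] / 94075 = -0.003284
|∇h| = √(-0.002744² + -0.003284²) = 0.00428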